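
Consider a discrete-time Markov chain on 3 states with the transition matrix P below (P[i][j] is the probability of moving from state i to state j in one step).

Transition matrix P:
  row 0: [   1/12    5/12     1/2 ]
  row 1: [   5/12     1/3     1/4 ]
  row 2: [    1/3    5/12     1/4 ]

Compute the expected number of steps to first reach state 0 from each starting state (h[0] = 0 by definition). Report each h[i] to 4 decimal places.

h = [0.0000, 2.5263, 2.7368]

First-step conditioning: h[0] = 0; for i ≠ 0, h[i] = 1 + Σ_k P[i][k]·h[k].
  h[1] = 1 + 1/3·h[1] + 1/4·h[2]
  h[2] = 1 + 5/12·h[1] + 1/4·h[2]
Solving the 2×2 linear system over states ≠ 0 gives exactly h = [0, 48/19, 52/19] (h[0] = 0 is the target).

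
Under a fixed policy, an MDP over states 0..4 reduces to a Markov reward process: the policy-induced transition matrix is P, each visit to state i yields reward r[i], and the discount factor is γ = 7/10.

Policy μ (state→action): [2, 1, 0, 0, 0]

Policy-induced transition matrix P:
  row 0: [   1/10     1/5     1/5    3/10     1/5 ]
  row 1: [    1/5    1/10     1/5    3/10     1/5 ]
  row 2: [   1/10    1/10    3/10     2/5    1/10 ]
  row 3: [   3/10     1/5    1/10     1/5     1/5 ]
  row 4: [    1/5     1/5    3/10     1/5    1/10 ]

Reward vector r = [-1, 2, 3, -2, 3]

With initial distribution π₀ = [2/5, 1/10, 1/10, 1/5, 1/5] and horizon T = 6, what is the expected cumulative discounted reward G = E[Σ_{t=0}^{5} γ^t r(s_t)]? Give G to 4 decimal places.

t=0: π = [0.4000, 0.1000, 0.1000, 0.2000, 0.2000], E[r] = 0.3000, γ^t·E[r] = 0.300000, running G = 0.300000
t=1: π = [0.1700, 0.1800, 0.2100, 0.2700, 0.1700], E[r] = 0.7900, γ^t·E[r] = 0.553000, running G = 0.853000
t=2: π = [0.1890, 0.1610, 0.2110, 0.2770, 0.1620], E[r] = 0.6980, γ^t·E[r] = 0.342020, running G = 1.195020
t=3: π = [0.1877, 0.1628, 0.2096, 0.2772, 0.1627], E[r] = 0.7004, γ^t·E[r] = 0.240237, running G = 1.435257
t=4: π = [0.1880, 0.1628, 0.2095, 0.2770, 0.1628], E[r] = 0.7004, γ^t·E[r] = 0.168173, running G = 1.603430
t=5: π = [0.1879, 0.1628, 0.2095, 0.2770, 0.1628], E[r] = 0.7006, γ^t·E[r] = 0.117742, running G = 1.721173

G = 1.7212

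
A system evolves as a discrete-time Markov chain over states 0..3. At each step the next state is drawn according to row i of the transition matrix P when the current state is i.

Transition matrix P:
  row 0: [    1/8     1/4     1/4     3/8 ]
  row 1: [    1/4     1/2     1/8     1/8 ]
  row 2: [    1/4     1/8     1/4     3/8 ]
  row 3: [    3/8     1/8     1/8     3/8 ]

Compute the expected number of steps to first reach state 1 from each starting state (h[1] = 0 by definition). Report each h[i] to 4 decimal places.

h = [5.6264, 0.0000, 6.3297, 6.2418]

First-step conditioning: h[1] = 0; for i ≠ 1, h[i] = 1 + Σ_k P[i][k]·h[k].
  h[0] = 1 + 1/8·h[0] + 1/4·h[2] + 3/8·h[3]
  h[2] = 1 + 1/4·h[0] + 1/4·h[2] + 3/8·h[3]
  h[3] = 1 + 3/8·h[0] + 1/8·h[2] + 3/8·h[3]
Solving the 3×3 linear system over states ≠ 1 gives exactly h = [512/91, 0, 576/91, 568/91] (h[1] = 0 is the target).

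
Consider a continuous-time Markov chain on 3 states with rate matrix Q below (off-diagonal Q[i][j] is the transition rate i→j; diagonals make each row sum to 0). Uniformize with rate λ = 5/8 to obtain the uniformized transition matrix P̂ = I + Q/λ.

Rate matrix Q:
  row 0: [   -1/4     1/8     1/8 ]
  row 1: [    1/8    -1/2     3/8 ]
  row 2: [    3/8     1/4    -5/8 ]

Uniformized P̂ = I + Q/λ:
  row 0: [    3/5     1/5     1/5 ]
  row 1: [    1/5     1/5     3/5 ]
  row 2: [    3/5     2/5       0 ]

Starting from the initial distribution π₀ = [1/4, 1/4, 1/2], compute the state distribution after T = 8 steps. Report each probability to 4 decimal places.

π = [0.4999, 0.2499, 0.2501]

t=0: π = [0.2500, 0.2500, 0.5000]
t=1: π = [0.5000, 0.3000, 0.2000]
t=2: π = [0.4800, 0.2400, 0.2800]
t=3: π = [0.5040, 0.2560, 0.2400]
t=4: π = [0.4976, 0.2480, 0.2544]
t=5: π = [0.5008, 0.2509, 0.2483]
t=6: π = [0.4996, 0.2497, 0.2507]
t=7: π = [0.5001, 0.2501, 0.2497]
t=8: π = [0.4999, 0.2499, 0.2501]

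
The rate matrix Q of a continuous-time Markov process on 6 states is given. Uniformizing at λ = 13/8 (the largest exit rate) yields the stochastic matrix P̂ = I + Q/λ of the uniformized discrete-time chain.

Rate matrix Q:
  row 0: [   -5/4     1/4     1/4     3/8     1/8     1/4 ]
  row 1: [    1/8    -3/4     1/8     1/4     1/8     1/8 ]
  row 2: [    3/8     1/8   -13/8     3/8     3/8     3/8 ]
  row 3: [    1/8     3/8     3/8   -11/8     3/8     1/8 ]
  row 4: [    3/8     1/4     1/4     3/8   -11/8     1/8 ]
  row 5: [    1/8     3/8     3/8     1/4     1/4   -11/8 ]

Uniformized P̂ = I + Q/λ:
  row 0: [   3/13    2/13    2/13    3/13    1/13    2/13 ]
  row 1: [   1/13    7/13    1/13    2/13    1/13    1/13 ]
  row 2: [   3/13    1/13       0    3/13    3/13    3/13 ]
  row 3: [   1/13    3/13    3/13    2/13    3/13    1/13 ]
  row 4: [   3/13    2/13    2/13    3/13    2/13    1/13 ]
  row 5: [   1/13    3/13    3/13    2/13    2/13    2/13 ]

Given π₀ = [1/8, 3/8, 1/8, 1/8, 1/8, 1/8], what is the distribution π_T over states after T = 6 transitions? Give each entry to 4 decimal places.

t=0: π = [0.1250, 0.3750, 0.1250, 0.1250, 0.1250, 0.1250]
t=1: π = [0.1346, 0.3077, 0.1250, 0.1827, 0.1346, 0.1154]
t=2: π = [0.1376, 0.2855, 0.1339, 0.1842, 0.1435, 0.1154]
t=3: π = [0.1408, 0.2764, 0.1343, 0.1858, 0.1458, 0.1170]
t=4: π = [0.1417, 0.2731, 0.1352, 0.1862, 0.1464, 0.1174]
t=5: π = [0.1420, 0.2718, 0.1354, 0.1864, 0.1467, 0.1177]
t=6: π = [0.1422, 0.2714, 0.1355, 0.1865, 0.1468, 0.1177]

π = [0.1422, 0.2714, 0.1355, 0.1865, 0.1468, 0.1177]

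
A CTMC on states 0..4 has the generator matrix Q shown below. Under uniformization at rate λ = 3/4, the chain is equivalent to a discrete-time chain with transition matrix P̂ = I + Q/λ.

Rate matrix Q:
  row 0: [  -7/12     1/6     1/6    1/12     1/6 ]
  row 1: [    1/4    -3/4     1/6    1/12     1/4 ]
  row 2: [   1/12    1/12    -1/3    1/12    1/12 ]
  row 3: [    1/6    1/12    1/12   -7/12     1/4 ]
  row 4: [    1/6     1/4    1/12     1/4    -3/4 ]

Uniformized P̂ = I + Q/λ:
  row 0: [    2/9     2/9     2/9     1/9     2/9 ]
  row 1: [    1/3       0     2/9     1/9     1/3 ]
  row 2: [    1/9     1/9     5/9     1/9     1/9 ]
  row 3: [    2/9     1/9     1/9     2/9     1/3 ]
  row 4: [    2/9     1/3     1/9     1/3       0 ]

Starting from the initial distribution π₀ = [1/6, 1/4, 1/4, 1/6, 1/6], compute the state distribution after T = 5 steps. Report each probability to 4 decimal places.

t=0: π = [0.1667, 0.2500, 0.2500, 0.1667, 0.1667]
t=1: π = [0.2222, 0.1389, 0.2685, 0.1667, 0.2037]
t=2: π = [0.2078, 0.1656, 0.2706, 0.1749, 0.1811]
t=3: π = [0.2106, 0.1560, 0.2729, 0.1708, 0.1898]
t=4: π = [0.2092, 0.1593, 0.2731, 0.1723, 0.1860]
t=5: π = [0.2096, 0.1580, 0.2734, 0.1716, 0.1874]

π = [0.2096, 0.1580, 0.2734, 0.1716, 0.1874]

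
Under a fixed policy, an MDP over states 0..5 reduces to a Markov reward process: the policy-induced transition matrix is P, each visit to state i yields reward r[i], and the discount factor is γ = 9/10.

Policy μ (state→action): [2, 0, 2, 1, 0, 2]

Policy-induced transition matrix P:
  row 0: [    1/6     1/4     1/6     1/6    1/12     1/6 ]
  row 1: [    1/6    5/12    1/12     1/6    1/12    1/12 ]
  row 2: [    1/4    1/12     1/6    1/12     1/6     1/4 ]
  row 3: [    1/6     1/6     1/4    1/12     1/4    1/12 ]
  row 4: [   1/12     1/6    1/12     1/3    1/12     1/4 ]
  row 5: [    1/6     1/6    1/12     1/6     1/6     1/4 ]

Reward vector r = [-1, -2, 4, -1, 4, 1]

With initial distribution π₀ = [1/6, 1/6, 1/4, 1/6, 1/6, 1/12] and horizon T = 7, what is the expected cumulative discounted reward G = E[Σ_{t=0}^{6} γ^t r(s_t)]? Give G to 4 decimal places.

G = 3.2172

t=0: π = [0.1667, 0.1667, 0.2500, 0.1667, 0.1667, 0.0833], E[r] = 1.0833, γ^t·E[r] = 1.083333, running G = 1.083333
t=1: π = [0.1736, 0.2014, 0.1458, 0.1597, 0.1389, 0.1806], E[r] = 0.5833, γ^t·E[r] = 0.525000, running G = 1.608333
t=2: π = [0.1672, 0.2193, 0.1366, 0.1644, 0.1372, 0.1753], E[r] = 0.5000, γ^t·E[r] = 0.405000, running G = 2.013333
t=3: π = [0.1666, 0.2241, 0.1360, 0.1644, 0.1367, 0.1721], E[r] = 0.4840, γ^t·E[r] = 0.352828, running G = 2.366161
t=4: π = [0.1666, 0.2252, 0.1360, 0.1644, 0.1364, 0.1714], E[r] = 0.4794, γ^t·E[r] = 0.314550, running G = 2.680711
t=5: π = [0.1666, 0.2255, 0.1359, 0.1644, 0.1363, 0.1712], E[r] = 0.4783, γ^t·E[r] = 0.282433, running G = 2.963145
t=6: π = [0.1666, 0.2256, 0.1359, 0.1644, 0.1363, 0.1711], E[r] = 0.4780, γ^t·E[r] = 0.254022, running G = 3.217167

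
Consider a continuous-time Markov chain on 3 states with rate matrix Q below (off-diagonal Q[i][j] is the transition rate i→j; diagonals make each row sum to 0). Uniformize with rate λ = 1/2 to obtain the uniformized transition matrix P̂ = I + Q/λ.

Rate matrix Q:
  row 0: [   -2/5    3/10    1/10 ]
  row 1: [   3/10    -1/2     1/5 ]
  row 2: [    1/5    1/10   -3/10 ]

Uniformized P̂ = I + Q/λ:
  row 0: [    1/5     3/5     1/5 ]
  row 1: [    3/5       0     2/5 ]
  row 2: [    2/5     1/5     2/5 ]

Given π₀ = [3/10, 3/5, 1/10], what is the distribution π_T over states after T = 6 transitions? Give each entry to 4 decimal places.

π = [0.3805, 0.2968, 0.3227]

t=0: π = [0.3000, 0.6000, 0.1000]
t=1: π = [0.4600, 0.2000, 0.3400]
t=2: π = [0.3480, 0.3440, 0.3080]
t=3: π = [0.3992, 0.2704, 0.3304]
t=4: π = [0.3742, 0.3056, 0.3202]
t=5: π = [0.3863, 0.2886, 0.3252]
t=6: π = [0.3805, 0.2968, 0.3227]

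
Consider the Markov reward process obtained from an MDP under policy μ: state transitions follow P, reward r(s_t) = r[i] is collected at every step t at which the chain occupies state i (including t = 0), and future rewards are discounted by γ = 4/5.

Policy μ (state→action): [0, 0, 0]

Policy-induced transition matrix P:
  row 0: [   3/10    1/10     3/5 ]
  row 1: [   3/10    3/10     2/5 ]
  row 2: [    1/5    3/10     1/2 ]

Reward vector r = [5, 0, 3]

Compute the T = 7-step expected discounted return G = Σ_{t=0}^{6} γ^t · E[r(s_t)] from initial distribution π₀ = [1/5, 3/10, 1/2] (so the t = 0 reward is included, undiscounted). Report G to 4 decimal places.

G = 10.5941

t=0: π = [0.2000, 0.3000, 0.5000], E[r] = 2.5000, γ^t·E[r] = 2.500000, running G = 2.500000
t=1: π = [0.2500, 0.2600, 0.4900], E[r] = 2.7200, γ^t·E[r] = 2.176000, running G = 4.676000
t=2: π = [0.2510, 0.2500, 0.4990], E[r] = 2.7520, γ^t·E[r] = 1.761280, running G = 6.437280
t=3: π = [0.2501, 0.2498, 0.5001], E[r] = 2.7508, γ^t·E[r] = 1.408410, running G = 7.845690
t=4: π = [0.2500, 0.2500, 0.5000], E[r] = 2.7500, γ^t·E[r] = 1.126416, running G = 8.972106
t=5: π = [0.2500, 0.2500, 0.5000], E[r] = 2.7500, γ^t·E[r] = 0.901116, running G = 9.873222
t=6: π = [0.2500, 0.2500, 0.5000], E[r] = 2.7500, γ^t·E[r] = 0.720895, running G = 10.594118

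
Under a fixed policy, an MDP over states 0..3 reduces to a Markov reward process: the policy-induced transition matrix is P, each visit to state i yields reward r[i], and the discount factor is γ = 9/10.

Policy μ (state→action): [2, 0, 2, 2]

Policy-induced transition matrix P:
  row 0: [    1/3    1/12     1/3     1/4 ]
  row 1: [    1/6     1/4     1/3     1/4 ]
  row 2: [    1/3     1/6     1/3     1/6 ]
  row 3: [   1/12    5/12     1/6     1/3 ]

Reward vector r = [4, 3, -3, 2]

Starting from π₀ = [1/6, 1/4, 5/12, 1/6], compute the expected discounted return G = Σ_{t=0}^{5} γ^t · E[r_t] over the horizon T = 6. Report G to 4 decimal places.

G = 4.9989

t=0: π = [0.1667, 0.2500, 0.4167, 0.1667], E[r] = 0.5000, γ^t·E[r] = 0.500000, running G = 0.500000
t=1: π = [0.2500, 0.2153, 0.3056, 0.2292], E[r] = 1.1875, γ^t·E[r] = 1.068750, running G = 1.568750
t=2: π = [0.2402, 0.2211, 0.2951, 0.2436], E[r] = 1.2257, γ^t·E[r] = 0.992813, running G = 2.561563
t=3: π = [0.2356, 0.2260, 0.2927, 0.2457], E[r] = 1.2335, γ^t·E[r] = 0.899227, running G = 3.460789
t=4: π = [0.2342, 0.2273, 0.2924, 0.2461], E[r] = 1.2339, γ^t·E[r] = 0.809541, running G = 4.270330
t=5: π = [0.2339, 0.2276, 0.2923, 0.2461], E[r] = 1.2339, γ^t·E[r] = 0.728588, running G = 4.998919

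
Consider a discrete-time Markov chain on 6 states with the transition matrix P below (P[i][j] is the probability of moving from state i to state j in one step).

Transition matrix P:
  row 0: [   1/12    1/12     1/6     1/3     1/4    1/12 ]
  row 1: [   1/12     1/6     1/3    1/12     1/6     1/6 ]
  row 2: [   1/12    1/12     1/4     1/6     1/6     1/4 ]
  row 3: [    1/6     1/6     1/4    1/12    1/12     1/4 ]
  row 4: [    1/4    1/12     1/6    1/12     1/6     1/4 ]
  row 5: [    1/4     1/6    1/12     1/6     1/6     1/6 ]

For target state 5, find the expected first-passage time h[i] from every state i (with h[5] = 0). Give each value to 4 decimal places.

h = [5.3099, 4.9354, 4.5309, 4.6125, 4.6539, 0.0000]

First-step conditioning: h[5] = 0; for i ≠ 5, h[i] = 1 + Σ_k P[i][k]·h[k].
  h[0] = 1 + 1/12·h[0] + 1/12·h[1] + 1/6·h[2] + 1/3·h[3] + 1/4·h[4]
  h[1] = 1 + 1/12·h[0] + 1/6·h[1] + 1/3·h[2] + 1/12·h[3] + 1/6·h[4]
  h[2] = 1 + 1/12·h[0] + 1/12·h[1] + 1/4·h[2] + 1/6·h[3] + 1/6·h[4]
  h[3] = 1 + 1/6·h[0] + 1/6·h[1] + 1/4·h[2] + 1/12·h[3] + 1/12·h[4]
  h[4] = 1 + 1/4·h[0] + 1/12·h[1] + 1/6·h[2] + 1/12·h[3] + 1/6·h[4]
Solving the 5×5 linear system over states ≠ 5 gives exactly h = [94256/17751, 87608/17751, 80428/17751, 27292/5917, 82612/17751, 0] (h[5] = 0 is the target).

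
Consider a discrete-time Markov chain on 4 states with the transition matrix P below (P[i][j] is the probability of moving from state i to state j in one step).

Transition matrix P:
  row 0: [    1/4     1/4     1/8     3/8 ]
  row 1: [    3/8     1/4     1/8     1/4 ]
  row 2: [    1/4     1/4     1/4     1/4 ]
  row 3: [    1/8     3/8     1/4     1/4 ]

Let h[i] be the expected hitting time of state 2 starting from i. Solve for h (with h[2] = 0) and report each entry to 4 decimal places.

h = [6.1474, 6.2316, 0.0000, 5.4737]

First-step conditioning: h[2] = 0; for i ≠ 2, h[i] = 1 + Σ_k P[i][k]·h[k].
  h[0] = 1 + 1/4·h[0] + 1/4·h[1] + 3/8·h[3]
  h[1] = 1 + 3/8·h[0] + 1/4·h[1] + 1/4·h[3]
  h[3] = 1 + 1/8·h[0] + 3/8·h[1] + 1/4·h[3]
Solving the 3×3 linear system over states ≠ 2 gives exactly h = [584/95, 592/95, 0, 104/19] (h[2] = 0 is the target).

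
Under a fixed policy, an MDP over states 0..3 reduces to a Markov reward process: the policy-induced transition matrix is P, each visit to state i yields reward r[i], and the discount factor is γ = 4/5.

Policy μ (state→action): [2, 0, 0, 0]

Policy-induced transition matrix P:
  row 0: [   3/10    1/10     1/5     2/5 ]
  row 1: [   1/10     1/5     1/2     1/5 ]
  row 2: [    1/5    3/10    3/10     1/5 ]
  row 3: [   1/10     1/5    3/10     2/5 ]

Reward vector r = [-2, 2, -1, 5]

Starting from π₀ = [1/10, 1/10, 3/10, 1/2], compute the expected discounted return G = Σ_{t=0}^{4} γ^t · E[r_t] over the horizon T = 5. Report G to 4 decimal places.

t=0: π = [0.1000, 0.1000, 0.3000, 0.5000], E[r] = 2.2000, γ^t·E[r] = 2.200000, running G = 2.200000
t=1: π = [0.1500, 0.2200, 0.3100, 0.3200], E[r] = 1.4300, γ^t·E[r] = 1.144000, running G = 3.344000
t=2: π = [0.1610, 0.2160, 0.3290, 0.2940], E[r] = 1.2510, γ^t·E[r] = 0.800640, running G = 4.144640
t=3: π = [0.1651, 0.2168, 0.3271, 0.2910], E[r] = 1.2313, γ^t·E[r] = 0.630426, running G = 4.775066
t=4: π = [0.1657, 0.2162, 0.3269, 0.2912], E[r] = 1.2302, γ^t·E[r] = 0.503886, running G = 5.278951

G = 5.2790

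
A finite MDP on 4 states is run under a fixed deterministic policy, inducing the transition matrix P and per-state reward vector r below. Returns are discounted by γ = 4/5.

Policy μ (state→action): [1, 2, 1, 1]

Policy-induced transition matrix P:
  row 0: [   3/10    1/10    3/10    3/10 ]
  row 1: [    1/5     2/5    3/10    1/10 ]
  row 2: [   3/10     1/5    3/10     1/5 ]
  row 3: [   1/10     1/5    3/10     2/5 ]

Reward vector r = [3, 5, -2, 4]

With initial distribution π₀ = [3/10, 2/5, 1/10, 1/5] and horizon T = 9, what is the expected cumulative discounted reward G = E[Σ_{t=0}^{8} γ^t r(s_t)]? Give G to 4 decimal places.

G = 10.8354

t=0: π = [0.3000, 0.4000, 0.1000, 0.2000], E[r] = 3.5000, γ^t·E[r] = 3.500000, running G = 3.500000
t=1: π = [0.2200, 0.2500, 0.3000, 0.2300], E[r] = 2.2300, γ^t·E[r] = 1.784000, running G = 5.284000
t=2: π = [0.2290, 0.2280, 0.3000, 0.2430], E[r] = 2.1990, γ^t·E[r] = 1.407360, running G = 6.691360
t=3: π = [0.2286, 0.2227, 0.3000, 0.2487], E[r] = 2.1941, γ^t·E[r] = 1.123379, running G = 7.814739
t=4: π = [0.2280, 0.2217, 0.3000, 0.2503], E[r] = 2.1937, γ^t·E[r] = 0.898535, running G = 8.713275
t=5: π = [0.2278, 0.2215, 0.3000, 0.2507], E[r] = 2.1938, γ^t·E[r] = 0.718855, running G = 9.432130
t=6: π = [0.2277, 0.2215, 0.3000, 0.2508], E[r] = 2.1938, γ^t·E[r] = 0.575098, running G = 10.007227
t=7: π = [0.2277, 0.2215, 0.3000, 0.2508], E[r] = 2.1938, γ^t·E[r] = 0.460082, running G = 10.467309
t=8: π = [0.2277, 0.2215, 0.3000, 0.2508], E[r] = 2.1938, γ^t·E[r] = 0.368066, running G = 10.835375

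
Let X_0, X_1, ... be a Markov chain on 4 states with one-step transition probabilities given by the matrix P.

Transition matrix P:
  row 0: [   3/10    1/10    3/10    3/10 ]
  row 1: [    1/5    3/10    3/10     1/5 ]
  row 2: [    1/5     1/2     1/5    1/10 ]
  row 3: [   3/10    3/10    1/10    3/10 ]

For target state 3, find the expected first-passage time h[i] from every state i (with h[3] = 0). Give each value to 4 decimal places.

First-step conditioning: h[3] = 0; for i ≠ 3, h[i] = 1 + Σ_k P[i][k]·h[k].
  h[0] = 1 + 3/10·h[0] + 1/10·h[1] + 3/10·h[2]
  h[1] = 1 + 1/5·h[0] + 3/10·h[1] + 3/10·h[2]
  h[2] = 1 + 1/5·h[0] + 1/2·h[1] + 1/5·h[2]
Solving the 3×3 linear system over states ≠ 3 gives exactly h = [880/193, 990/193, 1080/193, 0] (h[3] = 0 is the target).

h = [4.5596, 5.1295, 5.5959, 0.0000]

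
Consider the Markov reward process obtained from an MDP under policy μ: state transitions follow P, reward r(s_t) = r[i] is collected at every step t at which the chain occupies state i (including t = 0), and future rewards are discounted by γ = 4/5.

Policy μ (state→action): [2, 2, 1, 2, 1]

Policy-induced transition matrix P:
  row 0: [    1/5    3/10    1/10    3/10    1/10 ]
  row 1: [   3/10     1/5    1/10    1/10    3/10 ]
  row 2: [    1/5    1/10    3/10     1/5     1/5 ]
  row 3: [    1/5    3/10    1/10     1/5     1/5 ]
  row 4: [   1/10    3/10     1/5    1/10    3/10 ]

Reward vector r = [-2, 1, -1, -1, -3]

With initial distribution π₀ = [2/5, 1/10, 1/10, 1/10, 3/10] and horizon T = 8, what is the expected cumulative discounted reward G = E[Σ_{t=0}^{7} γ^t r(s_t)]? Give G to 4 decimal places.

G = -5.3921

t=0: π = [0.4000, 0.1000, 0.1000, 0.1000, 0.3000], E[r] = -1.8000, γ^t·E[r] = -1.800000, running G = -1.800000
t=1: π = [0.1800, 0.2700, 0.1500, 0.2000, 0.2000], E[r] = -1.0400, γ^t·E[r] = -0.832000, running G = -2.632000
t=2: π = [0.2070, 0.2430, 0.1500, 0.1710, 0.2290], E[r] = -1.1790, γ^t·E[r] = -0.754560, running G = -3.386560
t=3: π = [0.2014, 0.2457, 0.1529, 0.1735, 0.2265], E[r] = -1.1630, γ^t·E[r] = -0.595456, running G = -3.982016
t=4: π = [0.2019, 0.2449, 0.1532, 0.1729, 0.2271], E[r] = -1.1664, γ^t·E[r] = -0.477749, running G = -4.459765
t=5: π = [0.2018, 0.2449, 0.1534, 0.1730, 0.2270], E[r] = -1.1660, γ^t·E[r] = -0.382088, running G = -4.841854
t=6: π = [0.2018, 0.2448, 0.1534, 0.1730, 0.2270], E[r] = -1.1661, γ^t·E[r] = -0.305692, running G = -5.147545
t=7: π = [0.2018, 0.2448, 0.1534, 0.1730, 0.2270], E[r] = -1.1661, γ^t·E[r] = -0.244552, running G = -5.392097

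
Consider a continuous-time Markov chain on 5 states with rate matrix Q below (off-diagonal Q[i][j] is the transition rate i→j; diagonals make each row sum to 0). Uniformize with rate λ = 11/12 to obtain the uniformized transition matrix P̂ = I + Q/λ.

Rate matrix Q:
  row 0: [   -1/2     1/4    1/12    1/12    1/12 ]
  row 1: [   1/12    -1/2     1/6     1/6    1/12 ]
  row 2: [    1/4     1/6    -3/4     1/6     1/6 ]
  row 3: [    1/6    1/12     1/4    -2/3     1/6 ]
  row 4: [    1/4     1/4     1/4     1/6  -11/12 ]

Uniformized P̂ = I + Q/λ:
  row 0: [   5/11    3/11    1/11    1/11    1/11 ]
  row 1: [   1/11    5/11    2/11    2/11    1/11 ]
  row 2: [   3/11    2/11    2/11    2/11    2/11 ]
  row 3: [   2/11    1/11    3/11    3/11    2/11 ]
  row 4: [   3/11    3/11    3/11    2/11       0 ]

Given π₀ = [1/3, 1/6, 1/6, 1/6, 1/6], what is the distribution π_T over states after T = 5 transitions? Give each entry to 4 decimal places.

π = [0.2531, 0.2741, 0.1849, 0.1746, 0.1133]

t=0: π = [0.3333, 0.1667, 0.1667, 0.1667, 0.1667]
t=1: π = [0.2879, 0.2576, 0.1818, 0.1667, 0.1061]
t=2: π = [0.2631, 0.2727, 0.1804, 0.1708, 0.1129]
t=3: π = [0.2554, 0.2749, 0.1837, 0.1734, 0.1126]
t=4: π = [0.2534, 0.2745, 0.1846, 0.1744, 0.1131]
t=5: π = [0.2531, 0.2741, 0.1849, 0.1746, 0.1133]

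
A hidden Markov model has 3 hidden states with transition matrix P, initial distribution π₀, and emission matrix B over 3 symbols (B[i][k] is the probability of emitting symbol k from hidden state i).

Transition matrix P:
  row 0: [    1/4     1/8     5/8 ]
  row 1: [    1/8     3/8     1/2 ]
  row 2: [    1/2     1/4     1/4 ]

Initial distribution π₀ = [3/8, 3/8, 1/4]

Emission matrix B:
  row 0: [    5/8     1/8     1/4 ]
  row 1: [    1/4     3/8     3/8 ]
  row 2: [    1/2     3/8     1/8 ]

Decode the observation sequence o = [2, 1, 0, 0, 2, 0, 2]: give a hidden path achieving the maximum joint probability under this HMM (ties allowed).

path = [1, 2, 0, 2, 0, 2, 0]

t=0: δ = [9.375e-02, 1.406e-01, 3.125e-02]  (obs o_0=2)
t=1: δ = [2.930e-03, 1.978e-02, 2.637e-02]  ψ = [0, 1, 1]  (obs o_1=1)
t=2: δ = [8.240e-03, 1.854e-03, 4.944e-03]  ψ = [2, 1, 1]  (obs o_2=0)
t=3: δ = [1.545e-03, 3.090e-04, 2.575e-03]  ψ = [2, 2, 0]  (obs o_3=0)
t=4: δ = [3.219e-04, 2.414e-04, 1.207e-04]  ψ = [2, 2, 0]  (obs o_4=2)
t=5: δ = [5.029e-05, 2.263e-05, 1.006e-04]  ψ = [0, 1, 0]  (obs o_5=0)
t=6: δ = [1.257e-05, 9.430e-06, 3.929e-06]  ψ = [2, 2, 0]  (obs o_6=2)
backtrack: best end state = 0; path = [1, 2, 0, 2, 0, 2, 0]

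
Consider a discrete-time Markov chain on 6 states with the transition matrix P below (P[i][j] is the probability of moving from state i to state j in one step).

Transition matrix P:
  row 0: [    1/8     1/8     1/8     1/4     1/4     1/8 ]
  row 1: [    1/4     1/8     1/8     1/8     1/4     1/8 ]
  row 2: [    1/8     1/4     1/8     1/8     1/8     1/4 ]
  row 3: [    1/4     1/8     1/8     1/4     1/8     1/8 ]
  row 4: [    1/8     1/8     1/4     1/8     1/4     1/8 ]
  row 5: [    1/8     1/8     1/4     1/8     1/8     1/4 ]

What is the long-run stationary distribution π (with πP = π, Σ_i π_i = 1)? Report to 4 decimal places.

π = [0.1641, 0.1462, 0.1693, 0.1663, 0.1872, 0.1670]

Balance equations π_j = Σ_i π_i·P[i][j]:
  π_0 = 1/8·π_0 + 1/4·π_1 + 1/8·π_2 + 1/4·π_3 + 1/8·π_4 + 1/8·π_5
  π_1 = 1/8·π_0 + 1/8·π_1 + 1/4·π_2 + 1/8·π_3 + 1/8·π_4 + 1/8·π_5
  π_2 = 1/8·π_0 + 1/8·π_1 + 1/8·π_2 + 1/8·π_3 + 1/4·π_4 + 1/4·π_5
  π_3 = 1/4·π_0 + 1/8·π_1 + 1/8·π_2 + 1/4·π_3 + 1/8·π_4 + 1/8·π_5
  π_4 = 1/4·π_0 + 1/4·π_1 + 1/8·π_2 + 1/8·π_3 + 1/4·π_4 + 1/8·π_5
  normalize: π_0 + π_1 + π_2 + π_3 + π_4 + π_5 = 1
Solving the linear system gives exactly π = [220/1341, 196/1341, 227/1341, 223/1341, 251/1341, 224/1341].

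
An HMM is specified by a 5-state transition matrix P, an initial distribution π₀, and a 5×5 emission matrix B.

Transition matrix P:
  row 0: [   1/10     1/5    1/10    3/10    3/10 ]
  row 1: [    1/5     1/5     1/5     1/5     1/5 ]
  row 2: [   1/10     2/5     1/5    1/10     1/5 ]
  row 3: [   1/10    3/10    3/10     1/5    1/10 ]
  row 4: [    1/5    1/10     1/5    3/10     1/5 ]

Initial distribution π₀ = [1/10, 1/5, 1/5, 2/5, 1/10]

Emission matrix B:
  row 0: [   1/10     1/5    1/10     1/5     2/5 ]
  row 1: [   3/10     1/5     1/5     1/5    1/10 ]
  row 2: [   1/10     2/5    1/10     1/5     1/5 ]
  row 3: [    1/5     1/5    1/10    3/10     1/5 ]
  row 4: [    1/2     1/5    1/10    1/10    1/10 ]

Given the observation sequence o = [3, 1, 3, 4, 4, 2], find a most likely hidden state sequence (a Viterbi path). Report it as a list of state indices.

path = [3, 2, 1, 0, 3, 1]

t=0: δ = [2.000e-02, 4.000e-02, 4.000e-02, 1.200e-01, 1.000e-02]  (obs o_0=3)
t=1: δ = [2.400e-03, 7.200e-03, 1.440e-02, 4.800e-03, 2.400e-03]  ψ = [3, 3, 3, 3, 3]  (obs o_1=1)
t=2: δ = [2.880e-04, 1.152e-03, 5.760e-04, 4.320e-04, 2.880e-04]  ψ = [1, 2, 2, 1, 2]  (obs o_2=3)
t=3: δ = [9.216e-05, 2.304e-05, 4.608e-05, 4.608e-05, 2.304e-05]  ψ = [1, 1, 1, 1, 1]  (obs o_3=4)
t=4: δ = [3.686e-06, 1.843e-06, 2.765e-06, 5.530e-06, 2.765e-06]  ψ = [0, 0, 3, 0, 0]  (obs o_4=4)
t=5: δ = [5.530e-08, 3.318e-07, 1.659e-07, 1.106e-07, 1.106e-07]  ψ = [3, 3, 3, 0, 0]  (obs o_5=2)
backtrack: best end state = 1; path = [3, 2, 1, 0, 3, 1]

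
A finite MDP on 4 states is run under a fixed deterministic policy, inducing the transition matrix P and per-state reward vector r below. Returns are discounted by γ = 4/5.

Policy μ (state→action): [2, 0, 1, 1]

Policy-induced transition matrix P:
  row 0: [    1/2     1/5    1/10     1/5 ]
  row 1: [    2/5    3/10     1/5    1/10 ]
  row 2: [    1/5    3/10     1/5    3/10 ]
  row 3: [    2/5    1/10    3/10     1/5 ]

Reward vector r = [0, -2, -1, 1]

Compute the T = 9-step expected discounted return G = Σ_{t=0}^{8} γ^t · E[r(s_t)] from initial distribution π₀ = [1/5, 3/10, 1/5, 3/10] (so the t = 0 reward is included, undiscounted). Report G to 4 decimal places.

G = -1.9451

t=0: π = [0.2000, 0.3000, 0.2000, 0.3000], E[r] = -0.5000, γ^t·E[r] = -0.500000, running G = -0.500000
t=1: π = [0.3800, 0.2200, 0.2100, 0.1900], E[r] = -0.4600, γ^t·E[r] = -0.368000, running G = -0.868000
t=2: π = [0.3960, 0.2240, 0.1810, 0.1990], E[r] = -0.4300, γ^t·E[r] = -0.275200, running G = -1.143200
t=3: π = [0.4034, 0.2206, 0.1803, 0.1957], E[r] = -0.4258, γ^t·E[r] = -0.218010, running G = -1.361210
t=4: π = [0.4043, 0.2205, 0.1792, 0.1960], E[r] = -0.4243, γ^t·E[r] = -0.173793, running G = -1.535003
t=5: π = [0.4046, 0.2204, 0.1792, 0.1959], E[r] = -0.4241, γ^t·E[r] = -0.138954, running G = -1.673957
t=6: π = [0.4046, 0.2204, 0.1791, 0.1959], E[r] = -0.4240, γ^t·E[r] = -0.111145, running G = -1.785102
t=7: π = [0.4046, 0.2204, 0.1791, 0.1959], E[r] = -0.4240, γ^t·E[r] = -0.088914, running G = -1.874016
t=8: π = [0.4046, 0.2204, 0.1791, 0.1959], E[r] = -0.4240, γ^t·E[r] = -0.071130, running G = -1.945146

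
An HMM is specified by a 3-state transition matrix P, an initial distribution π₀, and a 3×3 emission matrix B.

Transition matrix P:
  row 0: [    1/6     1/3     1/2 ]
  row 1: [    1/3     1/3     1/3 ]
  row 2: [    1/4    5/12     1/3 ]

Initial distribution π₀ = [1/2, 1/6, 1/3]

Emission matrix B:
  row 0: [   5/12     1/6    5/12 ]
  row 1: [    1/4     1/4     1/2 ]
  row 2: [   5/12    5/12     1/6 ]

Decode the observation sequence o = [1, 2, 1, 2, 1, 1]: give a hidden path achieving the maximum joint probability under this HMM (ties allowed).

path = [2, 1, 2, 1, 2, 2]

t=0: δ = [8.333e-02, 4.167e-02, 1.389e-01]  (obs o_0=1)
t=1: δ = [1.447e-02, 2.894e-02, 7.716e-03]  ψ = [2, 2, 2]  (obs o_1=2)
t=2: δ = [1.608e-03, 2.411e-03, 4.019e-03]  ψ = [1, 1, 1]  (obs o_2=1)
t=3: δ = [4.186e-04, 8.372e-04, 2.233e-04]  ψ = [2, 2, 2]  (obs o_3=2)
t=4: δ = [4.651e-05, 6.977e-05, 1.163e-04]  ψ = [1, 1, 1]  (obs o_4=1)
t=5: δ = [4.845e-06, 1.211e-05, 1.615e-05]  ψ = [2, 2, 2]  (obs o_5=1)
backtrack: best end state = 2; path = [2, 1, 2, 1, 2, 2]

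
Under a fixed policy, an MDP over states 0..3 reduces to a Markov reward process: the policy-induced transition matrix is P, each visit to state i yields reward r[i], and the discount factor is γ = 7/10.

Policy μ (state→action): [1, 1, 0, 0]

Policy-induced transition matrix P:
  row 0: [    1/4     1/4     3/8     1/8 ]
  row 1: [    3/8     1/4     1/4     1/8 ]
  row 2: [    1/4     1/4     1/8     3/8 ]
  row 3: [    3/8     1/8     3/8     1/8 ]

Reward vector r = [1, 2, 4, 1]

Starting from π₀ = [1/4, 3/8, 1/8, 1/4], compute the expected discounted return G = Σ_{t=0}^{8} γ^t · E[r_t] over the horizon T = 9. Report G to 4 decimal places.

G = 6.3078

t=0: π = [0.2500, 0.3750, 0.1250, 0.2500], E[r] = 1.7500, γ^t·E[r] = 1.750000, running G = 1.750000
t=1: π = [0.3281, 0.2188, 0.2969, 0.1563], E[r] = 2.1094, γ^t·E[r] = 1.476563, running G = 3.226563
t=2: π = [0.2969, 0.2305, 0.2734, 0.1992], E[r] = 2.0508, γ^t·E[r] = 1.004883, running G = 4.231445
t=3: π = [0.3037, 0.2251, 0.2778, 0.1934], E[r] = 2.0586, γ^t·E[r] = 0.706098, running G = 4.937543
t=4: π = [0.3023, 0.2258, 0.2774, 0.1945], E[r] = 2.0580, γ^t·E[r] = 0.494136, running G = 5.431679
t=5: π = [0.3025, 0.2257, 0.2774, 0.1944], E[r] = 2.0580, γ^t·E[r] = 0.345880, running G = 5.777560
t=6: π = [0.3025, 0.2257, 0.2774, 0.1944], E[r] = 2.0580, γ^t·E[r] = 0.242122, running G = 6.019682
t=7: π = [0.3025, 0.2257, 0.2774, 0.1944], E[r] = 2.0580, γ^t·E[r] = 0.169484, running G = 6.189166
t=8: π = [0.3025, 0.2257, 0.2774, 0.1944], E[r] = 2.0580, γ^t·E[r] = 0.118639, running G = 6.307806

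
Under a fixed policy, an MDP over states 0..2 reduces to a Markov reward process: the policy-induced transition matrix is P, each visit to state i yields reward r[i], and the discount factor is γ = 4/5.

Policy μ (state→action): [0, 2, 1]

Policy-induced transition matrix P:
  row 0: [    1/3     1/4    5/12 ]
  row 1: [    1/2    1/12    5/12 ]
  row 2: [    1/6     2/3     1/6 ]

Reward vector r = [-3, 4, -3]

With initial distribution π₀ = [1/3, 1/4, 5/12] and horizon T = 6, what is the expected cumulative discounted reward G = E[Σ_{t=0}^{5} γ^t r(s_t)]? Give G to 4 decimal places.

G = -2.8311

t=0: π = [0.3333, 0.2500, 0.4167], E[r] = -1.2500, γ^t·E[r] = -1.250000, running G = -1.250000
t=1: π = [0.3056, 0.3819, 0.3125], E[r] = -0.3264, γ^t·E[r] = -0.261111, running G = -1.511111
t=2: π = [0.3449, 0.3166, 0.3385], E[r] = -0.7841, γ^t·E[r] = -0.501852, running G = -2.012963
t=3: π = [0.3297, 0.3383, 0.3320], E[r] = -0.6319, γ^t·E[r] = -0.323531, running G = -2.336494
t=4: π = [0.3344, 0.3320, 0.3337], E[r] = -0.6763, γ^t·E[r] = -0.276996, running G = -2.613490
t=5: π = [0.3331, 0.3337, 0.3333], E[r] = -0.6641, γ^t·E[r] = -0.217618, running G = -2.831108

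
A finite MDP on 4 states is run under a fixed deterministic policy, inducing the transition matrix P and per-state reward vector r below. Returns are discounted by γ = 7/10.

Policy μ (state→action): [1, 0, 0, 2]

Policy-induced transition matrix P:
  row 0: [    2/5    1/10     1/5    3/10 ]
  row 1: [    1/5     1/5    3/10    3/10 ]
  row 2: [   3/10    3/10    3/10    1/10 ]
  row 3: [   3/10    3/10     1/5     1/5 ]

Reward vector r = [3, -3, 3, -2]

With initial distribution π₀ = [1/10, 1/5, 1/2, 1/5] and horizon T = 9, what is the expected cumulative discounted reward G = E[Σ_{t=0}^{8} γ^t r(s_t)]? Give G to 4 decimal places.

t=0: π = [0.1000, 0.2000, 0.5000, 0.2000], E[r] = 0.8000, γ^t·E[r] = 0.800000, running G = 0.800000
t=1: π = [0.2900, 0.2600, 0.2700, 0.1800], E[r] = 0.5400, γ^t·E[r] = 0.378000, running G = 1.178000
t=2: π = [0.3030, 0.2160, 0.2530, 0.2280], E[r] = 0.5640, γ^t·E[r] = 0.276360, running G = 1.454360
t=3: π = [0.3087, 0.2178, 0.2469, 0.2266], E[r] = 0.5602, γ^t·E[r] = 0.192149, running G = 1.646509
t=4: π = [0.3091, 0.2165, 0.2465, 0.2280], E[r] = 0.5613, γ^t·E[r] = 0.134773, running G = 1.781282
t=5: π = [0.3093, 0.2165, 0.2463, 0.2279], E[r] = 0.5612, γ^t·E[r] = 0.094329, running G = 1.875610
t=6: π = [0.3093, 0.2165, 0.2463, 0.2280], E[r] = 0.5613, γ^t·E[r] = 0.066034, running G = 1.941645
t=7: π = [0.3093, 0.2165, 0.2463, 0.2279], E[r] = 0.5613, γ^t·E[r] = 0.046224, running G = 1.987869
t=8: π = [0.3093, 0.2165, 0.2463, 0.2279], E[r] = 0.5613, γ^t·E[r] = 0.032357, running G = 2.020225

G = 2.0202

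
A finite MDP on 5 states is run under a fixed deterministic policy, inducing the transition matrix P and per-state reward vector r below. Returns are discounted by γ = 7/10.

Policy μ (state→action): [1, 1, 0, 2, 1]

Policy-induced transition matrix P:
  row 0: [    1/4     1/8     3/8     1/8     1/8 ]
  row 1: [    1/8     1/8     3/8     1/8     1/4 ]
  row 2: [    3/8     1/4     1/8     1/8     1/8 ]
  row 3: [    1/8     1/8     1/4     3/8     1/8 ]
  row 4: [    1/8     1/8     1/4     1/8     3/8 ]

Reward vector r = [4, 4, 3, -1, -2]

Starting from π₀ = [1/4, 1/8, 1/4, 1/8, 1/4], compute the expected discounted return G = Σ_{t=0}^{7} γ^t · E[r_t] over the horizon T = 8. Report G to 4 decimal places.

t=0: π = [0.2500, 0.1250, 0.2500, 0.1250, 0.2500], E[r] = 1.6250, γ^t·E[r] = 1.625000, running G = 1.625000
t=1: π = [0.2188, 0.1563, 0.2656, 0.1563, 0.2031], E[r] = 1.7344, γ^t·E[r] = 1.214063, running G = 2.839063
t=2: π = [0.2188, 0.1582, 0.2637, 0.1641, 0.1953], E[r] = 1.7441, γ^t·E[r] = 0.854629, running G = 3.693691
t=3: π = [0.2183, 0.1580, 0.2642, 0.1660, 0.1936], E[r] = 1.7441, γ^t·E[r] = 0.598240, running G = 4.291932
t=4: π = [0.2183, 0.1580, 0.2640, 0.1665, 0.1931], E[r] = 1.7446, γ^t·E[r] = 0.418878, running G = 4.710810
t=5: π = [0.2183, 0.1580, 0.2640, 0.1666, 0.1930], E[r] = 1.7446, γ^t·E[r] = 0.293214, running G = 5.004024
t=6: π = [0.2183, 0.1580, 0.2640, 0.1667, 0.1930], E[r] = 1.7446, γ^t·E[r] = 0.205254, running G = 5.209277
t=7: π = [0.2183, 0.1580, 0.2640, 0.1667, 0.1930], E[r] = 1.7446, γ^t·E[r] = 0.143678, running G = 5.352955

G = 5.3530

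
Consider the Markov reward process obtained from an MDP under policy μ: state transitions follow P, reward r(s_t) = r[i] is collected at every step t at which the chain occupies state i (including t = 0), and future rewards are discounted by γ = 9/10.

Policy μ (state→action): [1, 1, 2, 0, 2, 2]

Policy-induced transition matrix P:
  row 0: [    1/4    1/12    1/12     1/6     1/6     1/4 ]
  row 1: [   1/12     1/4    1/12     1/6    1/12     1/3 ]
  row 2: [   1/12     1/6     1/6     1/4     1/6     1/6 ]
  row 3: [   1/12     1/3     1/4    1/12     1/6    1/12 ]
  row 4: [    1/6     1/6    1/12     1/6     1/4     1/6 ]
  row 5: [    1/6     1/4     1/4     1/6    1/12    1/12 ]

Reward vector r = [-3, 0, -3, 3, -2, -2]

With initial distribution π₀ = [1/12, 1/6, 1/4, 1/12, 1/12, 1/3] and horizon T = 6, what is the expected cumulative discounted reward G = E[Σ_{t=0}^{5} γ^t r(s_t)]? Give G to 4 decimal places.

t=0: π = [0.0833, 0.1667, 0.2500, 0.0833, 0.0833, 0.3333], E[r] = -1.5833, γ^t·E[r] = -1.583333, running G = -1.583333
t=1: π = [0.1319, 0.2153, 0.1736, 0.1806, 0.1319, 0.1667], E[r] = -0.9722, γ^t·E[r] = -0.875000, running G = -2.458333
t=2: π = [0.1302, 0.2176, 0.1557, 0.1661, 0.1458, 0.1846], E[r] = -1.0203, γ^t·E[r] = -0.826406, running G = -3.284740
t=3: π = [0.1326, 0.2170, 0.1548, 0.1658, 0.1453, 0.1846], E[r] = -1.0243, γ^t·E[r] = -0.746719, running G = -4.031458
t=4: π = [0.1329, 0.2167, 0.1546, 0.1657, 0.1453, 0.1847], E[r] = -1.0254, γ^t·E[r] = -0.672748, running G = -4.704207
t=5: π = [0.1330, 0.2167, 0.1546, 0.1657, 0.1453, 0.1847], E[r] = -1.0256, γ^t·E[r] = -0.605596, running G = -5.309802

G = -5.3098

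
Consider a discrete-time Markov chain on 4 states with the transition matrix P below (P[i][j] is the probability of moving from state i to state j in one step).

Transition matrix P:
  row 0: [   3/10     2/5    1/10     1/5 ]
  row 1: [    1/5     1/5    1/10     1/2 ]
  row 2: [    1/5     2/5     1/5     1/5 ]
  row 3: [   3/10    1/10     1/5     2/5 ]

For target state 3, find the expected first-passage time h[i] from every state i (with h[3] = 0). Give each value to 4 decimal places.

h = [3.3333, 2.5000, 3.3333, 0.0000]

First-step conditioning: h[3] = 0; for i ≠ 3, h[i] = 1 + Σ_k P[i][k]·h[k].
  h[0] = 1 + 3/10·h[0] + 2/5·h[1] + 1/10·h[2]
  h[1] = 1 + 1/5·h[0] + 1/5·h[1] + 1/10·h[2]
  h[2] = 1 + 1/5·h[0] + 2/5·h[1] + 1/5·h[2]
Solving the 3×3 linear system over states ≠ 3 gives exactly h = [10/3, 5/2, 10/3, 0] (h[3] = 0 is the target).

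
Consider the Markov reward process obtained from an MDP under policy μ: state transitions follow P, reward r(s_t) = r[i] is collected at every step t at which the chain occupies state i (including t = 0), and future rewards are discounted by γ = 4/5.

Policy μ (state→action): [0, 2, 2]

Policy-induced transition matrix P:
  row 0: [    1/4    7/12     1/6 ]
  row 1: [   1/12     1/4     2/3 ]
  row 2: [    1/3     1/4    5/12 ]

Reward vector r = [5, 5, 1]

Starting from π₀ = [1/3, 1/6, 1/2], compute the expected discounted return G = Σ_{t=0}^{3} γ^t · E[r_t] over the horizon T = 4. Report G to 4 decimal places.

G = 9.5179

t=0: π = [0.3333, 0.1667, 0.5000], E[r] = 3.0000, γ^t·E[r] = 3.000000, running G = 3.000000
t=1: π = [0.2639, 0.3611, 0.3750], E[r] = 3.5000, γ^t·E[r] = 2.800000, running G = 5.800000
t=2: π = [0.2211, 0.3380, 0.4410], E[r] = 3.2361, γ^t·E[r] = 2.071111, running G = 7.871111
t=3: π = [0.2304, 0.3237, 0.4459], E[r] = 3.2164, γ^t·E[r] = 1.646815, running G = 9.517926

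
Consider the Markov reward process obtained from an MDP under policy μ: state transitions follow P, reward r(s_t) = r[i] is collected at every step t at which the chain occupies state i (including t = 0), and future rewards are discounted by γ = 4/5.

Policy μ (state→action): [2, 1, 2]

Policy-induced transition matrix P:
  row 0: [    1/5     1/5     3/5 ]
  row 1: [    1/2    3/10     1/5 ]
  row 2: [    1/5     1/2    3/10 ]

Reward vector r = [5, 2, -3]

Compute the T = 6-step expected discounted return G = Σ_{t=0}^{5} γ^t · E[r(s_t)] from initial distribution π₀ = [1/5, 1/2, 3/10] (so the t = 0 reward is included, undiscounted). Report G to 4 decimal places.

t=0: π = [0.2000, 0.5000, 0.3000], E[r] = 1.1000, γ^t·E[r] = 1.100000, running G = 1.100000
t=1: π = [0.3500, 0.3400, 0.3100], E[r] = 1.5000, γ^t·E[r] = 1.200000, running G = 2.300000
t=2: π = [0.3020, 0.3270, 0.3710], E[r] = 1.0510, γ^t·E[r] = 0.672640, running G = 2.972640
t=3: π = [0.2981, 0.3440, 0.3579], E[r] = 1.1048, γ^t·E[r] = 0.565658, running G = 3.538298
t=4: π = [0.3032, 0.3418, 0.3550], E[r] = 1.1345, γ^t·E[r] = 0.464671, running G = 4.002968
t=5: π = [0.3025, 0.3407, 0.3568], E[r] = 1.1237, γ^t·E[r] = 0.368207, running G = 4.371175

G = 4.3712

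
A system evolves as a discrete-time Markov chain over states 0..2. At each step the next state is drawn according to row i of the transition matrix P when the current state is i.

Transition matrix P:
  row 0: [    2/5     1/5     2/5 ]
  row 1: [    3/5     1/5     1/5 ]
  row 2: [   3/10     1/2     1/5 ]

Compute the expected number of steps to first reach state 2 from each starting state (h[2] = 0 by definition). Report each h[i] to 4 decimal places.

h = [2.7778, 3.3333, 0.0000]

First-step conditioning: h[2] = 0; for i ≠ 2, h[i] = 1 + Σ_k P[i][k]·h[k].
  h[0] = 1 + 2/5·h[0] + 1/5·h[1]
  h[1] = 1 + 3/5·h[0] + 1/5·h[1]
Solving the 2×2 linear system over states ≠ 2 gives exactly h = [25/9, 10/3, 0] (h[2] = 0 is the target).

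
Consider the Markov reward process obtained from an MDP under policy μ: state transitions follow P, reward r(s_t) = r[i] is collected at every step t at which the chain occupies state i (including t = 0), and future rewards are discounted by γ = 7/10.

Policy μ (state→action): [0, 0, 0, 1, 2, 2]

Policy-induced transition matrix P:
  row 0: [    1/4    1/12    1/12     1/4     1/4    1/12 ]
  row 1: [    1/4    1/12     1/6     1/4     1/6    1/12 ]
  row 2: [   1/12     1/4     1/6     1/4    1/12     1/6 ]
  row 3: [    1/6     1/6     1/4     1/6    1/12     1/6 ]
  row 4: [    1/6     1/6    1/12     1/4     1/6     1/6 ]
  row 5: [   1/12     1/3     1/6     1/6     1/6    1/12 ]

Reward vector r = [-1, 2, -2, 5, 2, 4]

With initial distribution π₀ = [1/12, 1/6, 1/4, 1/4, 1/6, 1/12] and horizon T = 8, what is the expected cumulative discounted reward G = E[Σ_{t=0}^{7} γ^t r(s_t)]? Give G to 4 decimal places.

G = 5.4718

t=0: π = [0.0833, 0.1667, 0.2500, 0.2500, 0.1667, 0.0833], E[r] = 1.6667, γ^t·E[r] = 1.666667, running G = 1.666667
t=1: π = [0.1597, 0.1806, 0.1667, 0.2222, 0.1319, 0.1389], E[r] = 1.7986, γ^t·E[r] = 1.259028, running G = 2.925694
t=2: π = [0.1696, 0.1753, 0.1609, 0.2199, 0.1476, 0.1267], E[r] = 1.7610, γ^t·E[r] = 0.862888, running G = 3.788582
t=3: π = [0.1714, 0.1725, 0.1586, 0.2211, 0.1491, 0.1274], E[r] = 1.7695, γ^t·E[r] = 0.606933, running G = 4.395515
t=4: π = [0.1715, 0.1724, 0.1584, 0.2210, 0.1493, 0.1274], E[r] = 1.7696, γ^t·E[r] = 0.424891, running G = 4.820406
t=5: π = [0.1715, 0.1724, 0.1583, 0.2210, 0.1493, 0.1274], E[r] = 1.7698, γ^t·E[r] = 0.297444, running G = 5.117850
t=6: π = [0.1715, 0.1724, 0.1583, 0.2210, 0.1493, 0.1274], E[r] = 1.7698, γ^t·E[r] = 0.208211, running G = 5.326061
t=7: π = [0.1715, 0.1724, 0.1583, 0.2210, 0.1494, 0.1274], E[r] = 1.7698, γ^t·E[r] = 0.145748, running G = 5.471809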